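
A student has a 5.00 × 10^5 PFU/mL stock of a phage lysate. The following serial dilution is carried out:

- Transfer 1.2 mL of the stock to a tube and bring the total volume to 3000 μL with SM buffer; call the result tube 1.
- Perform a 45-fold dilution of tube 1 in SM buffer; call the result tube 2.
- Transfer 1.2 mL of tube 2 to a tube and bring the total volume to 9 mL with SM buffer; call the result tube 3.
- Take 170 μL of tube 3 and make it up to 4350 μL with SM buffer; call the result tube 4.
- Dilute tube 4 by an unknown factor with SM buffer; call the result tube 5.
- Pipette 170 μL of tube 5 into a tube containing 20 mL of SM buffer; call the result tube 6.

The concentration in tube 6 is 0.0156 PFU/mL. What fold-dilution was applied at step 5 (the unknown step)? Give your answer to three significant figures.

12.5-fold

Step 1: 1.2 mL brought to 3000 μL → factor 3/1.2 = 2.5
Step 2: 45-fold → factor 45
Step 3: 1.2 mL brought to 9 mL → factor 9/1.2 = 7.5
Step 4: 170 μL brought to 4350 μL → factor 4350/170 = 25.588
Step 5: unknown factor x
Step 6: 170 μL + 20 mL = 20170 μL total → factor 20170/170 = 118.65
Product of known-step factors = 2.5616 × 10^6
Overall factor = 5.00 × 10^5 PFU/mL / (0.0156 PFU/mL) = 3.2051 × 10^7
x = 3.2051 × 10^7 / 2.5616 × 10^6 = 12.5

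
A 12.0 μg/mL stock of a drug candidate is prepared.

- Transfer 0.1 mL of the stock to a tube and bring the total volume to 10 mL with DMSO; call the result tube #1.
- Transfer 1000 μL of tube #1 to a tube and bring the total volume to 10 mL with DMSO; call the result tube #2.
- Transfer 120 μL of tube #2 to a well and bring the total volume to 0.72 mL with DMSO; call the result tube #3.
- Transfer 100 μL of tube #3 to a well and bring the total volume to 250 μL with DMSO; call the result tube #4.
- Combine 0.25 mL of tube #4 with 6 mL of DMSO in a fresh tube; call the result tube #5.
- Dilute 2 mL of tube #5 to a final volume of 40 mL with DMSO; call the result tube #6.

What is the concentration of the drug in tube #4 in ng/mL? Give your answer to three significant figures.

Step 1: 0.1 mL brought to 10 mL → factor 10/0.1 = 100
Step 2: 1000 μL brought to 10 mL → factor 10000/1000 = 10
Step 3: 120 μL brought to 0.72 mL → factor 720/120 = 6
Step 4: 100 μL brought to 250 μL → factor 250/100 = 2.5
Dilution factor through tube #4 = 100 × 10 × 6 × 2.5 = 15000
[tube #4] = 12.0 μg/mL / 15000 = 0.0008000 μg/mL = 0.800 ng/mL

0.800 ng/mL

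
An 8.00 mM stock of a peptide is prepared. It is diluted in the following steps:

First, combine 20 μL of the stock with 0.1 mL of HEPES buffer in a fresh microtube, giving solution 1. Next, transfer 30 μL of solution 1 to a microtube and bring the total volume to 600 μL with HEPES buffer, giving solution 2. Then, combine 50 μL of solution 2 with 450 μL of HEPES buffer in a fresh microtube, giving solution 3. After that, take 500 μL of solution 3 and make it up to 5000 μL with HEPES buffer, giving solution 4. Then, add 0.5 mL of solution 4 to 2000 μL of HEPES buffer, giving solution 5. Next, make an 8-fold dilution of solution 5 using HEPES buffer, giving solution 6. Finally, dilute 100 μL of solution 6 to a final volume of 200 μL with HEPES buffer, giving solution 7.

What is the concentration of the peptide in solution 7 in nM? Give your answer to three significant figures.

8.33 nM

Step 1: 20 μL + 0.1 mL = 120 μL total → factor 120/20 = 6
Step 2: 30 μL brought to 600 μL → factor 600/30 = 20
Step 3: 50 μL + 450 μL = 500 μL total → factor 500/50 = 10
Step 4: 500 μL brought to 5000 μL → factor 5000/500 = 10
Step 5: 0.5 mL + 2000 μL = 2.5 mL total → factor 2.5/0.5 = 5
Step 6: 8-fold → factor 8
Step 7: 100 μL brought to 200 μL → factor 200/100 = 2
Overall dilution factor = 6 × 20 × 10 × 10 × 5 × 8 × 2 = 9.6 × 10^5
Final = 8.00 mM / 9.6 × 10^5 = 8.333 × 10^-6 mM = 8.33 nM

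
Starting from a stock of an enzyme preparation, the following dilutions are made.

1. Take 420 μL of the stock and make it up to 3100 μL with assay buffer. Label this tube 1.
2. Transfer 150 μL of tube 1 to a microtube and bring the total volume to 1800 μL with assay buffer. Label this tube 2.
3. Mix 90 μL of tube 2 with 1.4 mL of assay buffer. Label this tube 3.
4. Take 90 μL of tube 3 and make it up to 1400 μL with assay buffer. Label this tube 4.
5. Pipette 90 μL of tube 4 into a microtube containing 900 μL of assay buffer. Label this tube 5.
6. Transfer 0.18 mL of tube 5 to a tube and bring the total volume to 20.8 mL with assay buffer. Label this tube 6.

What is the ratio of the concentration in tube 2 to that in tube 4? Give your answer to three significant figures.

Step 1: 420 μL brought to 3100 μL → factor 3100/420 = 7.381
Step 2: 150 μL brought to 1800 μL → factor 1800/150 = 12
Step 3: 90 μL + 1.4 mL = 1490 μL total → factor 1490/90 = 16.556
Step 4: 90 μL brought to 1400 μL → factor 1400/90 = 15.556
Dilution factor to tube 2 = 88.571; to tube 4 = 22810
[tube 2]/[tube 4] = (factor to tube 4)/(factor to tube 2) = 22810/88.571 = 258

258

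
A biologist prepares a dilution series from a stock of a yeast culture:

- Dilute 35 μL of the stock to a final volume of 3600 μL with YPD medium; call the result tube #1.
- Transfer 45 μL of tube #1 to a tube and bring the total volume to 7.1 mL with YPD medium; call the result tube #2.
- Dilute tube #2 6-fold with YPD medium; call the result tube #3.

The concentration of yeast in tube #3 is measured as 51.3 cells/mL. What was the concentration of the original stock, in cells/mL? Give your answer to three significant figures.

Step 1: 35 μL brought to 3600 μL → factor 3600/35 = 102.86
Step 2: 45 μL brought to 7.1 mL → factor 7100/45 = 157.78
Step 3: 6-fold → factor 6
Overall dilution factor = 102.86 × 157.78 × 6 = 97371
Stock = 51.3 cells/mL × 97371 = 5.00 × 10^6 cells/mL

5.00 × 10^6 cells/mL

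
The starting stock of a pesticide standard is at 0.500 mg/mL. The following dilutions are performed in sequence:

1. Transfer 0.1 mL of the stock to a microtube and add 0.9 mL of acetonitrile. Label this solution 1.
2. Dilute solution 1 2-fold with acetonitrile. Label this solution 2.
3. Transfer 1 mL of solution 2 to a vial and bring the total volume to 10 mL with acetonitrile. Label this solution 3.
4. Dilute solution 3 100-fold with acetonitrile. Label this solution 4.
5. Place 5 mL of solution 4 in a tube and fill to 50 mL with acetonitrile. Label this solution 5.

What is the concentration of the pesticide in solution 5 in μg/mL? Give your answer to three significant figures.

Step 1: 0.1 mL + 0.9 mL = 1 mL total → factor 1/0.1 = 10
Step 2: 2-fold → factor 2
Step 3: 1 mL brought to 10 mL → factor 10/1 = 10
Step 4: 100-fold → factor 100
Step 5: 5 mL brought to 50 mL → factor 50/5 = 10
Overall dilution factor = 10 × 2 × 10 × 100 × 10 = 2 × 10^5
Final = 0.500 mg/mL / 2 × 10^5 = 2.500 × 10^-6 mg/mL = 0.00250 μg/mL

0.00250 μg/mL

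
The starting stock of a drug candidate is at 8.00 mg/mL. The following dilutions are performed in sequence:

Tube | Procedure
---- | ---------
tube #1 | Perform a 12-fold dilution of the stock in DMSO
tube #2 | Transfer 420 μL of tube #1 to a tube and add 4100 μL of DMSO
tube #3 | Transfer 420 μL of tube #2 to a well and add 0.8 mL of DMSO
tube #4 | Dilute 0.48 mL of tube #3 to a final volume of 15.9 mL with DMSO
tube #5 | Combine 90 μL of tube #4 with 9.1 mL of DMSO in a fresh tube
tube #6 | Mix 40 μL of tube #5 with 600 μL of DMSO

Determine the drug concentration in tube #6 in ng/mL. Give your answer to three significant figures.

0.394 ng/mL

Step 1: 12-fold → factor 12
Step 2: 420 μL + 4100 μL = 4520 μL total → factor 4520/420 = 10.762
Step 3: 420 μL + 0.8 mL = 1220 μL total → factor 1220/420 = 2.9048
Step 4: 0.48 mL brought to 15.9 mL → factor 15.9/0.48 = 33.125
Step 5: 90 μL + 9.1 mL = 9190 μL total → factor 9190/90 = 102.11
Step 6: 40 μL + 600 μL = 640 μL total → factor 640/40 = 16
Overall dilution factor = 12 × 10.762 × 2.9048 × 33.125 × 102.11 × 16 = 2.0302 × 10^7
Final = 8.00 mg/mL / 2.0302 × 10^7 = 3.941 × 10^-7 mg/mL = 0.394 ng/mL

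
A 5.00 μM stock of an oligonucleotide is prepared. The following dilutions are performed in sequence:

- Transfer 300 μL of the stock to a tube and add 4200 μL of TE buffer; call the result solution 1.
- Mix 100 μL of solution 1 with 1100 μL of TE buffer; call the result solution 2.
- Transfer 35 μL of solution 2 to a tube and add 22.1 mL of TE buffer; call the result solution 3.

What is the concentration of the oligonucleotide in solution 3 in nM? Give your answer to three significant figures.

Step 1: 300 μL + 4200 μL = 4500 μL total → factor 4500/300 = 15
Step 2: 100 μL + 1100 μL = 1200 μL total → factor 1200/100 = 12
Step 3: 35 μL + 22.1 mL = 22135 μL total → factor 22135/35 = 632.43
Overall dilution factor = 15 × 12 × 632.43 = 1.1384 × 10^5
Final = 5.00 μM / 1.1384 × 10^5 = 4.392 × 10^-5 μM = 0.0439 nM

0.0439 nM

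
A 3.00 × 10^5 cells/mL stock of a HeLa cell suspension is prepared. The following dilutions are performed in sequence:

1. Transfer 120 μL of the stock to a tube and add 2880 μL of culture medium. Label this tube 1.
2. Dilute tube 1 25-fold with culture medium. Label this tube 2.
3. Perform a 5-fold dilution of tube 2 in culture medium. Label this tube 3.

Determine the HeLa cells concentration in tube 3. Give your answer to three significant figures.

96.0 cells/mL

Step 1: 120 μL + 2880 μL = 3000 μL total → factor 3000/120 = 25
Step 2: 25-fold → factor 25
Step 3: 5-fold → factor 5
Overall dilution factor = 25 × 25 × 5 = 3125
Final = 3.00 × 10^5 cells/mL / 3125 = 96.0 cells/mL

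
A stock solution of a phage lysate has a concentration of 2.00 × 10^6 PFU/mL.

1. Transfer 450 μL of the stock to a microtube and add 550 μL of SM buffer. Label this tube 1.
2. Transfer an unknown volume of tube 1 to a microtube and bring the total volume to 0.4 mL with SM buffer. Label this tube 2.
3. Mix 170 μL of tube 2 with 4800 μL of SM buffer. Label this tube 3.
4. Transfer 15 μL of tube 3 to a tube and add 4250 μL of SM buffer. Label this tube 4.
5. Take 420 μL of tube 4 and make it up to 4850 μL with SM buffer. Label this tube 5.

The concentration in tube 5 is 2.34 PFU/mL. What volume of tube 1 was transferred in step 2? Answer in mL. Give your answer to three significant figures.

Step 1: 450 μL + 550 μL = 1000 μL total → factor 1000/450 = 2.2222
Step 2: v brought to 0.4 mL → factor = 0.4 mL/v
Step 3: 170 μL + 4800 μL = 4970 μL total → factor 4970/170 = 29.235
Step 4: 15 μL + 4250 μL = 4265 μL total → factor 4265/15 = 284.33
Step 5: 420 μL brought to 4850 μL → factor 4850/420 = 11.548
Product of known-step factors = 2.1331 × 10^5
Overall factor = 2.00 × 10^6 PFU/mL / (2.34 PFU/mL) = 8.547 × 10^5
Step-2 factor = 8.547 × 10^5 / 2.1331 × 10^5 = 4.0068
v = 0.4 mL / 4.0068 = 0.0998 mL

0.0998 mL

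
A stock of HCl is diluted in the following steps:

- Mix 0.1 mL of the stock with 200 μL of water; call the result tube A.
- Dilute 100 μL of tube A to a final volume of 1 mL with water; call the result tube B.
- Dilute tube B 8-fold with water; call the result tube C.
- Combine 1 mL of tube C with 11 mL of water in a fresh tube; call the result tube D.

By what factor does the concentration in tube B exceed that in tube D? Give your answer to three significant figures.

96.0

Step 1: 0.1 mL + 200 μL = 0.3 mL total → factor 0.3/0.1 = 3
Step 2: 100 μL brought to 1 mL → factor 1000/100 = 10
Step 3: 8-fold → factor 8
Step 4: 1 mL + 11 mL = 12 mL total → factor 12/1 = 12
Dilution factor to tube B = 30; to tube D = 2880
[tube B]/[tube D] = (factor to tube D)/(factor to tube B) = 2880/30 = 96.0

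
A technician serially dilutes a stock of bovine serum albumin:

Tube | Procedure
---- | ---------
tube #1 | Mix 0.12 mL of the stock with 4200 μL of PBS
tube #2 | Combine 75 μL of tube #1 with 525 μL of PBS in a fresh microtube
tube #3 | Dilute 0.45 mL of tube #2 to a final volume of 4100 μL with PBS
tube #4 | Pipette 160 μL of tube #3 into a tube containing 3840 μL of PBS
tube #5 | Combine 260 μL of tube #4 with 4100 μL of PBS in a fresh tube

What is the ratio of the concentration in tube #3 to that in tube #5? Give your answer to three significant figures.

419

Step 1: 0.12 mL + 4200 μL = 4.32 mL total → factor 4.32/0.12 = 36
Step 2: 75 μL + 525 μL = 600 μL total → factor 600/75 = 8
Step 3: 0.45 mL brought to 4100 μL → factor 4.1/0.45 = 9.1111
Step 4: 160 μL + 3840 μL = 4000 μL total → factor 4000/160 = 25
Step 5: 260 μL + 4100 μL = 4360 μL total → factor 4360/260 = 16.769
Dilution factor to tube #3 = 2624; to tube #5 = 1.1001 × 10^6
[tube #3]/[tube #5] = (factor to tube #5)/(factor to tube #3) = 1.1001 × 10^6/2624 = 419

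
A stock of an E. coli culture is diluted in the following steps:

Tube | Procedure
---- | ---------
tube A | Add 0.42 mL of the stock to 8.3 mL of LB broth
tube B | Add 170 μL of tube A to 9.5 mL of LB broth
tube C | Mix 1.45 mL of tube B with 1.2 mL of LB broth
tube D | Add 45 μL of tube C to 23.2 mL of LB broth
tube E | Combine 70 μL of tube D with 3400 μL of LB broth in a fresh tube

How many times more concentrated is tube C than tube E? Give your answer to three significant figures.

Step 1: 0.42 mL + 8.3 mL = 8.72 mL total → factor 8.72/0.42 = 20.762
Step 2: 170 μL + 9.5 mL = 9670 μL total → factor 9670/170 = 56.882
Step 3: 1.45 mL + 1.2 mL = 2.65 mL total → factor 2.65/1.45 = 1.8276
Step 4: 45 μL + 23.2 mL = 23245 μL total → factor 23245/45 = 516.56
Step 5: 70 μL + 3400 μL = 3470 μL total → factor 3470/70 = 49.571
Dilution factor to tube C = 2158.4; to tube E = 5.5268 × 10^7
[tube C]/[tube E] = (factor to tube E)/(factor to tube C) = 5.5268 × 10^7/2158.4 = 2.56 × 10^4

2.56 × 10^4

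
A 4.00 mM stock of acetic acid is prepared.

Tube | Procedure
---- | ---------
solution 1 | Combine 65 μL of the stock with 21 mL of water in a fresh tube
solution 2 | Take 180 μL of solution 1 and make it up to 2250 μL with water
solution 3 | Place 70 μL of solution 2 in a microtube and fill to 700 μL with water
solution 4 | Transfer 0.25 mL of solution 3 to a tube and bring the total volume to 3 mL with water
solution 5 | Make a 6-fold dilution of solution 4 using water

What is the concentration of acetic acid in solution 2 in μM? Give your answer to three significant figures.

Step 1: 65 μL + 21 mL = 21065 μL total → factor 21065/65 = 324.08
Step 2: 180 μL brought to 2250 μL → factor 2250/180 = 12.5
Dilution factor through solution 2 = 324.08 × 12.5 = 4051
[solution 2] = 4.00 mM / 4051 = 0.0009874 mM = 0.987 μM

0.987 μM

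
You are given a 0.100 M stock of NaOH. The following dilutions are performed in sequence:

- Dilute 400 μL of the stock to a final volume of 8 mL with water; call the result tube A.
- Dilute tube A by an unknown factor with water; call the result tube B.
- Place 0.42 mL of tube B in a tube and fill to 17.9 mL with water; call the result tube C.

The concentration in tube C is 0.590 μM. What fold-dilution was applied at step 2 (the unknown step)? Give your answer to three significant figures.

Step 1: 400 μL brought to 8 mL → factor 8000/400 = 20
Step 2: unknown factor x
Step 3: 0.42 mL brought to 17.9 mL → factor 17.9/0.42 = 42.619
Product of known-step factors = 852.38
Overall factor = 0.100 M / (0.590 μM) = 1.6949 × 10^5
x = 1.6949 × 10^5 / 852.38 = 199

199-fold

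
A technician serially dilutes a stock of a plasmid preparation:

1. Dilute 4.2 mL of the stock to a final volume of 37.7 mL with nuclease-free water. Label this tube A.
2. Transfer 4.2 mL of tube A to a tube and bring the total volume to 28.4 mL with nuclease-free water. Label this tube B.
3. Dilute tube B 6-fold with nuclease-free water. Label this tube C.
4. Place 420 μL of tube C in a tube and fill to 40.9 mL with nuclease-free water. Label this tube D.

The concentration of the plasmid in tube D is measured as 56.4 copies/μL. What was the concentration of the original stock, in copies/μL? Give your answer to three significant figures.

2.00 × 10^6 copies/μL

Step 1: 4.2 mL brought to 37.7 mL → factor 37.7/4.2 = 8.9762
Step 2: 4.2 mL brought to 28.4 mL → factor 28.4/4.2 = 6.7619
Step 3: 6-fold → factor 6
Step 4: 420 μL brought to 40.9 mL → factor 40900/420 = 97.381
Overall dilution factor = 8.9762 × 6.7619 × 6 × 97.381 = 35464
Stock = 56.4 copies/μL × 35464 = 2.00 × 10^6 copies/μL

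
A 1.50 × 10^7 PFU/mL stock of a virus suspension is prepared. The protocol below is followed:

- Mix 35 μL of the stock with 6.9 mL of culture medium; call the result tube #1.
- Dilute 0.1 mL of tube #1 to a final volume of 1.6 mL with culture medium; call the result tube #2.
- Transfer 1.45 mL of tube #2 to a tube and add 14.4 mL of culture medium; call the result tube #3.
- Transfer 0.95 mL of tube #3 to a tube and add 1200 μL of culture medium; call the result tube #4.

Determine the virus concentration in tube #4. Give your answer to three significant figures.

191 PFU/mL

Step 1: 35 μL + 6.9 mL = 6935 μL total → factor 6935/35 = 198.14
Step 2: 0.1 mL brought to 1.6 mL → factor 1.6/0.1 = 16
Step 3: 1.45 mL + 14.4 mL = 15.85 mL total → factor 15.85/1.45 = 10.931
Step 4: 0.95 mL + 1200 μL = 2.15 mL total → factor 2.15/0.95 = 2.2632
Overall dilution factor = 198.14 × 16 × 10.931 × 2.2632 = 78429
Final = 1.50 × 10^7 PFU/mL / 78429 = 191 PFU/mL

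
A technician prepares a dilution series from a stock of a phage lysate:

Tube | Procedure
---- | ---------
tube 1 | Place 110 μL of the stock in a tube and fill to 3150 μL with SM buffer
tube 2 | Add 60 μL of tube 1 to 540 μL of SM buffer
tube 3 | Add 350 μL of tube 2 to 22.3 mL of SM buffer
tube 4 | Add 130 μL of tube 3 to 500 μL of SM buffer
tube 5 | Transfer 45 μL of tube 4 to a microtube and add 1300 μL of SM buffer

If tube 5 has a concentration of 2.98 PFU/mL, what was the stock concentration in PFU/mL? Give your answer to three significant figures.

8.00 × 10^6 PFU/mL

Step 1: 110 μL brought to 3150 μL → factor 3150/110 = 28.636
Step 2: 60 μL + 540 μL = 600 μL total → factor 600/60 = 10
Step 3: 350 μL + 22.3 mL = 22650 μL total → factor 22650/350 = 64.714
Step 4: 130 μL + 500 μL = 630 μL total → factor 630/130 = 4.8462
Step 5: 45 μL + 1300 μL = 1345 μL total → factor 1345/45 = 29.889
Overall dilution factor = 28.636 × 10 × 64.714 × 4.8462 × 29.889 = 2.6843 × 10^6
Stock = 2.98 PFU/mL × 2.6843 × 10^6 = 8.00 × 10^6 PFU/mL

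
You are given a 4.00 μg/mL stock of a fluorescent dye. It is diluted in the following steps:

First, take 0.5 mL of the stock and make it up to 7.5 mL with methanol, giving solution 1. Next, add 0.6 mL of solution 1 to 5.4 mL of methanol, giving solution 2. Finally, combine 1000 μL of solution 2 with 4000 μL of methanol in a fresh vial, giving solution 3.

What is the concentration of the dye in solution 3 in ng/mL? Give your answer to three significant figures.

5.33 ng/mL

Step 1: 0.5 mL brought to 7.5 mL → factor 7.5/0.5 = 15
Step 2: 0.6 mL + 5.4 mL = 6 mL total → factor 6/0.6 = 10
Step 3: 1000 μL + 4000 μL = 5000 μL total → factor 5000/1000 = 5
Overall dilution factor = 15 × 10 × 5 = 750
Final = 4.00 μg/mL / 750 = 0.005333 μg/mL = 5.33 ng/mL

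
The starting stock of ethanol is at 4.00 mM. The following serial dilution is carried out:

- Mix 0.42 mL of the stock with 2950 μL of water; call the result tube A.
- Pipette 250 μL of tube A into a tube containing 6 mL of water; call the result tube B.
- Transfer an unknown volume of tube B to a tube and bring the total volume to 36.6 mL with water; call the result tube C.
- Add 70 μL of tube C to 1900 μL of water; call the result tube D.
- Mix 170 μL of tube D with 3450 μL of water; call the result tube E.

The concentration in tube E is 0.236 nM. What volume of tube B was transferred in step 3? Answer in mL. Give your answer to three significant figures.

Step 1: 0.42 mL + 2950 μL = 3.37 mL total → factor 3.37/0.42 = 8.0238
Step 2: 250 μL + 6 mL = 6250 μL total → factor 6250/250 = 25
Step 3: v brought to 36.6 mL → factor = 36.6 mL/v
Step 4: 70 μL + 1900 μL = 1970 μL total → factor 1970/70 = 28.143
Step 5: 170 μL + 3450 μL = 3620 μL total → factor 3620/170 = 21.294
Product of known-step factors = 1.2021 × 10^5
Overall factor = 4.00 mM / (0.236 nM) = 1.6949 × 10^7
Step-3 factor = 1.6949 × 10^7 / 1.2021 × 10^5 = 140.99
v = 36.6 mL / 140.99 = 0.260 mL

0.260 mL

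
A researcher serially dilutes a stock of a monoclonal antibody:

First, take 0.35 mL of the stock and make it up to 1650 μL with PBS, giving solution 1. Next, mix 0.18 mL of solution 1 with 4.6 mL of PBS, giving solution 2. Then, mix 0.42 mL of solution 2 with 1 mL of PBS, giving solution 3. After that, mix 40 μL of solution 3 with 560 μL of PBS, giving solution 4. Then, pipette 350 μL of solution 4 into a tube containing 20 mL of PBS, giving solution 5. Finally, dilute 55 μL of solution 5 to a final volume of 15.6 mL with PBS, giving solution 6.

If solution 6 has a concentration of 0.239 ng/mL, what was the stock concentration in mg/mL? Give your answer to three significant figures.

25.0 mg/mL

Step 1: 0.35 mL brought to 1650 μL → factor 1.65/0.35 = 4.7143
Step 2: 0.18 mL + 4.6 mL = 4.78 mL total → factor 4.78/0.18 = 26.556
Step 3: 0.42 mL + 1 mL = 1.42 mL total → factor 1.42/0.42 = 3.381
Step 4: 40 μL + 560 μL = 600 μL total → factor 600/40 = 15
Step 5: 350 μL + 20 mL = 20350 μL total → factor 20350/350 = 58.143
Step 6: 55 μL brought to 15.6 mL → factor 15600/55 = 283.64
Overall dilution factor = 4.7143 × 26.556 × 3.381 × 15 × 58.143 × 283.64 = 1.047 × 10^8
Stock = 0.239 ng/mL × 1.047 × 10^8 = 2.502 × 10^7 ng/mL = 25.0 mg/mL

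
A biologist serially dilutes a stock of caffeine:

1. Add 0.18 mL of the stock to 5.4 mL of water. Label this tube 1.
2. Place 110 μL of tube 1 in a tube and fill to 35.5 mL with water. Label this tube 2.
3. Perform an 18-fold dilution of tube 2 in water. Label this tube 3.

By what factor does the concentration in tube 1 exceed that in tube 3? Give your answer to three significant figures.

5.81 × 10^3

Step 1: 0.18 mL + 5.4 mL = 5.58 mL total → factor 5.58/0.18 = 31
Step 2: 110 μL brought to 35.5 mL → factor 35500/110 = 322.73
Step 3: 18-fold → factor 18
Dilution factor to tube 1 = 31; to tube 3 = 1.8008 × 10^5
[tube 1]/[tube 3] = (factor to tube 3)/(factor to tube 1) = 1.8008 × 10^5/31 = 5.81 × 10^3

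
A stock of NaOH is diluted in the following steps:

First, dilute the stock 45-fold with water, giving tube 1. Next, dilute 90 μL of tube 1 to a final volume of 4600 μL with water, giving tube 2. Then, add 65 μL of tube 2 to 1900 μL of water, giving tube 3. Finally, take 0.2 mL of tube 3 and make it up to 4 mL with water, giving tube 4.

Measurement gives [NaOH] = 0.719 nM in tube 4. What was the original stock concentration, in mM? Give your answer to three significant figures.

Step 1: 45-fold → factor 45
Step 2: 90 μL brought to 4600 μL → factor 4600/90 = 51.111
Step 3: 65 μL + 1900 μL = 1965 μL total → factor 1965/65 = 30.231
Step 4: 0.2 mL brought to 4 mL → factor 4/0.2 = 20
Overall dilution factor = 45 × 51.111 × 30.231 × 20 = 1.3906 × 10^6
Stock = 0.719 nM × 1.3906 × 10^6 = 9.999 × 10^5 nM = 1.00 mM

1.00 mM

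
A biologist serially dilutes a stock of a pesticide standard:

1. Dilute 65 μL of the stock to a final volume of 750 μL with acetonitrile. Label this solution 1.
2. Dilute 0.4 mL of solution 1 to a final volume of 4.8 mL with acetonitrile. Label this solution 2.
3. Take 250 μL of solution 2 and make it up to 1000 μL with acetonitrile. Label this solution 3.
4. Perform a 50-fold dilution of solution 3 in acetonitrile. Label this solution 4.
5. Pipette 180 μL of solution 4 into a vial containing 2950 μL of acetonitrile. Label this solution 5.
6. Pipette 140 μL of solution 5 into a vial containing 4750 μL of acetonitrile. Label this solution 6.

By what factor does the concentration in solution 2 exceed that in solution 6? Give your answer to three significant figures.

1.21 × 10^5

Step 1: 65 μL brought to 750 μL → factor 750/65 = 11.538
Step 2: 0.4 mL brought to 4.8 mL → factor 4.8/0.4 = 12
Step 3: 250 μL brought to 1000 μL → factor 1000/250 = 4
Step 4: 50-fold → factor 50
Step 5: 180 μL + 2950 μL = 3130 μL total → factor 3130/180 = 17.389
Step 6: 140 μL + 4750 μL = 4890 μL total → factor 4890/140 = 34.929
Dilution factor to solution 2 = 138.46; to solution 6 = 1.6819 × 10^7
[solution 2]/[solution 6] = (factor to solution 6)/(factor to solution 2) = 1.6819 × 10^7/138.46 = 1.21 × 10^5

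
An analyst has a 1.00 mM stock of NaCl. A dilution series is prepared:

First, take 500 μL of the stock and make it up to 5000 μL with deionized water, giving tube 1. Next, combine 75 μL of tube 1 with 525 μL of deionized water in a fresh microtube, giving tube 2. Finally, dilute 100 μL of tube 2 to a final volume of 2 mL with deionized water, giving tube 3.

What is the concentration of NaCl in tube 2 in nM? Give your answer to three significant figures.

Step 1: 500 μL brought to 5000 μL → factor 5000/500 = 10
Step 2: 75 μL + 525 μL = 600 μL total → factor 600/75 = 8
Dilution factor through tube 2 = 10 × 8 = 80
[tube 2] = 1.00 mM / 80 = 0.01250 mM = 1.25 × 10^4 nM

1.25 × 10^4 nM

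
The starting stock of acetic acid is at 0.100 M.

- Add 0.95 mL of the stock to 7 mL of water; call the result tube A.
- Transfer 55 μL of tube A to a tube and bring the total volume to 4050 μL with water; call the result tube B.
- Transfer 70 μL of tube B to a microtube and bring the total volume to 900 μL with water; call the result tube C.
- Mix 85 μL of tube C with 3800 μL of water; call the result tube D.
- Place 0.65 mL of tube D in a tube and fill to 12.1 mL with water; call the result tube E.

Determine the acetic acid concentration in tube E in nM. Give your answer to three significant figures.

14.8 nM

Step 1: 0.95 mL + 7 mL = 7.95 mL total → factor 7.95/0.95 = 8.3684
Step 2: 55 μL brought to 4050 μL → factor 4050/55 = 73.636
Step 3: 70 μL brought to 900 μL → factor 900/70 = 12.857
Step 4: 85 μL + 3800 μL = 3885 μL total → factor 3885/85 = 45.706
Step 5: 0.65 mL brought to 12.1 mL → factor 12.1/0.65 = 18.615
Overall dilution factor = 8.3684 × 73.636 × 12.857 × 45.706 × 18.615 = 6.741 × 10^6
Final = 0.100 M / 6.741 × 10^6 = 1.483 × 10^-8 M = 14.8 nM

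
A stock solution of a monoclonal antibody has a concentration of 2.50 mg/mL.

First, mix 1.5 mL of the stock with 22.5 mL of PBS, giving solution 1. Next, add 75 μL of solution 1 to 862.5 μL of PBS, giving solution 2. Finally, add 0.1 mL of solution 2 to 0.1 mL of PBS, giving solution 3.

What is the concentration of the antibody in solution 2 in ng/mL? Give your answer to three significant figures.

Step 1: 1.5 mL + 22.5 mL = 24 mL total → factor 24/1.5 = 16
Step 2: 75 μL + 862.5 μL = 937.5 μL total → factor 937.5/75 = 12.5
Dilution factor through solution 2 = 16 × 12.5 = 200
[solution 2] = 2.50 mg/mL / 200 = 0.01250 mg/mL = 1.25 × 10^4 ng/mL

1.25 × 10^4 ng/mL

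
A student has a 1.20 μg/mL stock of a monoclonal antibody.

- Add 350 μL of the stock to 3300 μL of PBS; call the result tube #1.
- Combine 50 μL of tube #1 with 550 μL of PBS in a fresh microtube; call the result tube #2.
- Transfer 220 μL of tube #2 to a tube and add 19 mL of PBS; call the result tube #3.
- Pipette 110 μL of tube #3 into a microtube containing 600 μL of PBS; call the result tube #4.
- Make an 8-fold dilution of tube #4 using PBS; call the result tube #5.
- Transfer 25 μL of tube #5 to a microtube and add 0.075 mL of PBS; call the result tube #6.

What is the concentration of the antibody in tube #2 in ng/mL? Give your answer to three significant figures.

Step 1: 350 μL + 3300 μL = 3650 μL total → factor 3650/350 = 10.429
Step 2: 50 μL + 550 μL = 600 μL total → factor 600/50 = 12
Dilution factor through tube #2 = 10.429 × 12 = 125.14
[tube #2] = 1.20 μg/mL / 125.14 = 0.009589 μg/mL = 9.59 ng/mL

9.59 ng/mL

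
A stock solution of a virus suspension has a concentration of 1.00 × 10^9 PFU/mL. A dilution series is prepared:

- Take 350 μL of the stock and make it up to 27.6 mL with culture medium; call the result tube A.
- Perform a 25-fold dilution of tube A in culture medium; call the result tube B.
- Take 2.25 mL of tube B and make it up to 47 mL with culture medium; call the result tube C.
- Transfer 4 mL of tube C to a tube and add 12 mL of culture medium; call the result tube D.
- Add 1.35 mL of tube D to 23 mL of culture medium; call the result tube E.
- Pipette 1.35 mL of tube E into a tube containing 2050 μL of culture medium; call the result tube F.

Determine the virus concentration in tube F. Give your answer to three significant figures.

Step 1: 350 μL brought to 27.6 mL → factor 27600/350 = 78.857
Step 2: 25-fold → factor 25
Step 3: 2.25 mL brought to 47 mL → factor 47/2.25 = 20.889
Step 4: 4 mL + 12 mL = 16 mL total → factor 16/4 = 4
Step 5: 1.35 mL + 23 mL = 24.35 mL total → factor 24.35/1.35 = 18.037
Step 6: 1.35 mL + 2050 μL = 3.4 mL total → factor 3.4/1.35 = 2.5185
Overall dilution factor = 78.857 × 25 × 20.889 × 4 × 18.037 × 2.5185 = 7.4828 × 10^6
Final = 1.00 × 10^9 PFU/mL / 7.4828 × 10^6 = 134 PFU/mL

134 PFU/mL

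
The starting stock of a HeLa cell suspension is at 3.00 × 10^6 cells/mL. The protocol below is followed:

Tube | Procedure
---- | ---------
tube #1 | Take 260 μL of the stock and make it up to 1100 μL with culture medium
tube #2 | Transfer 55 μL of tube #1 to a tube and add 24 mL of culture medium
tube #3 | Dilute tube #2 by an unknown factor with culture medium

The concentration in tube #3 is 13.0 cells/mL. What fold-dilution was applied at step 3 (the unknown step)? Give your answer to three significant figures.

Step 1: 260 μL brought to 1100 μL → factor 1100/260 = 4.2308
Step 2: 55 μL + 24 mL = 24055 μL total → factor 24055/55 = 437.36
Step 3: unknown factor x
Product of known-step factors = 1850.4
Overall factor = 3.00 × 10^6 cells/mL / (13.0 cells/mL) = 2.3077 × 10^5
x = 2.3077 × 10^5 / 1850.4 = 125

125-fold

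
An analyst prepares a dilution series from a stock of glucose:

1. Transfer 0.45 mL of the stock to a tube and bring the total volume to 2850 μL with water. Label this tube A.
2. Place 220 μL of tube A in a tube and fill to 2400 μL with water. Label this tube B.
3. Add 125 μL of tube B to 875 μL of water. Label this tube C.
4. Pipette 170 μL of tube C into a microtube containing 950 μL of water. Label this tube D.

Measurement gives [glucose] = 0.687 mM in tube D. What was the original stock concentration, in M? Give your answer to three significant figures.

2.50 M

Step 1: 0.45 mL brought to 2850 μL → factor 2.85/0.45 = 6.3333
Step 2: 220 μL brought to 2400 μL → factor 2400/220 = 10.909
Step 3: 125 μL + 875 μL = 1000 μL total → factor 1000/125 = 8
Step 4: 170 μL + 950 μL = 1120 μL total → factor 1120/170 = 6.5882
Overall dilution factor = 6.3333 × 10.909 × 8 × 6.5882 = 3641.5
Stock = 0.687 mM × 3641.5 = 2502 mM = 2.50 M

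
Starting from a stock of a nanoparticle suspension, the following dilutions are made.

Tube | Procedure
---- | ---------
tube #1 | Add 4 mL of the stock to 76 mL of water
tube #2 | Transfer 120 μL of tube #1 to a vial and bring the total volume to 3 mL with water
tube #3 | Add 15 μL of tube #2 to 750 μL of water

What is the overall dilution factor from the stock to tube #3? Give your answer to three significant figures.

Step 1: 4 mL + 76 mL = 80 mL total → factor 80/4 = 20
Step 2: 120 μL brought to 3 mL → factor 3000/120 = 25
Step 3: 15 μL + 750 μL = 765 μL total → factor 765/15 = 51
Overall dilution factor = 20 × 25 × 51 = 25500

2.55 × 10^4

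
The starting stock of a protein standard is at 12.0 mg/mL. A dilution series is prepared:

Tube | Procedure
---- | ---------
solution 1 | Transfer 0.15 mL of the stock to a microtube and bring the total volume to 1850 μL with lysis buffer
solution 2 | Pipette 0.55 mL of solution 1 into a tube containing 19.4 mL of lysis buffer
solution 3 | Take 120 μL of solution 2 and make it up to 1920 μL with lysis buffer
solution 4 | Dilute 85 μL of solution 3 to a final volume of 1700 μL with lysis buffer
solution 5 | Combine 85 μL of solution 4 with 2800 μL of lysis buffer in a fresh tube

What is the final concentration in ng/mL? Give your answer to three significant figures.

2.47 ng/mL

Step 1: 0.15 mL brought to 1850 μL → factor 1.85/0.15 = 12.333
Step 2: 0.55 mL + 19.4 mL = 19.95 mL total → factor 19.95/0.55 = 36.273
Step 3: 120 μL brought to 1920 μL → factor 1920/120 = 16
Step 4: 85 μL brought to 1700 μL → factor 1700/85 = 20
Step 5: 85 μL + 2800 μL = 2885 μL total → factor 2885/85 = 33.941
Overall dilution factor = 12.333 × 36.273 × 16 × 20 × 33.941 = 4.8589 × 10^6
Final = 12.0 mg/mL / 4.8589 × 10^6 = 2.470 × 10^-6 mg/mL = 2.47 ng/mL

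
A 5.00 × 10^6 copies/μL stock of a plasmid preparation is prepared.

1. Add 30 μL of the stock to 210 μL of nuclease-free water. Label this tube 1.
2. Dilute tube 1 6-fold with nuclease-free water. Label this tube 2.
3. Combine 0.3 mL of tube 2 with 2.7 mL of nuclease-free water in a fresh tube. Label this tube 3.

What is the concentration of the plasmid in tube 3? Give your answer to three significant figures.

1.04 × 10^4 copies/μL

Step 1: 30 μL + 210 μL = 240 μL total → factor 240/30 = 8
Step 2: 6-fold → factor 6
Step 3: 0.3 mL + 2.7 mL = 3 mL total → factor 3/0.3 = 10
Overall dilution factor = 8 × 6 × 10 = 480
Final = 5.00 × 10^6 copies/μL / 480 = 1.04 × 10^4 copies/μL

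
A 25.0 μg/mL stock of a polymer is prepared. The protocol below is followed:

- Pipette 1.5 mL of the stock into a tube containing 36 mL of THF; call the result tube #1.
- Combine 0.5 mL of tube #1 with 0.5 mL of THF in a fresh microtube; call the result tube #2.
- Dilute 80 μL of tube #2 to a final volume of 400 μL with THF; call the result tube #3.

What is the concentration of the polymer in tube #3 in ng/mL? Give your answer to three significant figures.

100 ng/mL

Step 1: 1.5 mL + 36 mL = 37.5 mL total → factor 37.5/1.5 = 25
Step 2: 0.5 mL + 0.5 mL = 1 mL total → factor 1/0.5 = 2
Step 3: 80 μL brought to 400 μL → factor 400/80 = 5
Overall dilution factor = 25 × 2 × 5 = 250
Final = 25.0 μg/mL / 250 = 0.1000 μg/mL = 100 ng/mL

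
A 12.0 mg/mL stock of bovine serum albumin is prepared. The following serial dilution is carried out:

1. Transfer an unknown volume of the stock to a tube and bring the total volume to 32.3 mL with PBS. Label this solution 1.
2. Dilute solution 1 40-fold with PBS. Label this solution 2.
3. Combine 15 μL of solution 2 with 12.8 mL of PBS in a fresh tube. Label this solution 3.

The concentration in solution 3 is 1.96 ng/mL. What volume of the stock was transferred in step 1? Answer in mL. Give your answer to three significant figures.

Step 1: v brought to 32.3 mL → factor = 32.3 mL/v
Step 2: 40-fold → factor 40
Step 3: 15 μL + 12.8 mL = 12815 μL total → factor 12815/15 = 854.33
Product of known-step factors = 34173
Overall factor = 12.0 mg/mL / (1.96 ng/mL) = 6.1224 × 10^6
Step-1 factor = 6.1224 × 10^6 / 34173 = 179.16
v = 32.3 mL / 179.16 = 0.180 mL

0.180 mL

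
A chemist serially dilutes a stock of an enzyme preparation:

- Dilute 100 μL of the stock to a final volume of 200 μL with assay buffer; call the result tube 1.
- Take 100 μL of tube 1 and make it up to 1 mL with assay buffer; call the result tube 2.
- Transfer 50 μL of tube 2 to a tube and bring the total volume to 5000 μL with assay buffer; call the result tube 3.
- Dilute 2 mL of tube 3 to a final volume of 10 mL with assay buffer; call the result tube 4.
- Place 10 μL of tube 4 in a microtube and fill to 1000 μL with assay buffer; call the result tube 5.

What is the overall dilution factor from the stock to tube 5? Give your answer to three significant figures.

Step 1: 100 μL brought to 200 μL → factor 200/100 = 2
Step 2: 100 μL brought to 1 mL → factor 1000/100 = 10
Step 3: 50 μL brought to 5000 μL → factor 5000/50 = 100
Step 4: 2 mL brought to 10 mL → factor 10/2 = 5
Step 5: 10 μL brought to 1000 μL → factor 1000/10 = 100
Overall dilution factor = 2 × 10 × 100 × 5 × 100 = 1 × 10^6

1.00 × 10^6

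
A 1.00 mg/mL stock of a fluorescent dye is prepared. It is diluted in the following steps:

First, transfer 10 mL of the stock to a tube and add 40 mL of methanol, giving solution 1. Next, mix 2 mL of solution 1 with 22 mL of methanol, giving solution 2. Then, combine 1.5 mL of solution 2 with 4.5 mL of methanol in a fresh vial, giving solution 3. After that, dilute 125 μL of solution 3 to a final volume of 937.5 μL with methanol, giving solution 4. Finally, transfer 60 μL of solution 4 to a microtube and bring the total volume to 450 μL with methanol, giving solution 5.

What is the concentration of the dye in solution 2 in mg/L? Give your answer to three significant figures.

16.7 mg/L

Step 1: 10 mL + 40 mL = 50 mL total → factor 50/10 = 5
Step 2: 2 mL + 22 mL = 24 mL total → factor 24/2 = 12
Dilution factor through solution 2 = 5 × 12 = 60
[solution 2] = 1.00 mg/mL / 60 = 0.01667 mg/mL = 16.7 mg/L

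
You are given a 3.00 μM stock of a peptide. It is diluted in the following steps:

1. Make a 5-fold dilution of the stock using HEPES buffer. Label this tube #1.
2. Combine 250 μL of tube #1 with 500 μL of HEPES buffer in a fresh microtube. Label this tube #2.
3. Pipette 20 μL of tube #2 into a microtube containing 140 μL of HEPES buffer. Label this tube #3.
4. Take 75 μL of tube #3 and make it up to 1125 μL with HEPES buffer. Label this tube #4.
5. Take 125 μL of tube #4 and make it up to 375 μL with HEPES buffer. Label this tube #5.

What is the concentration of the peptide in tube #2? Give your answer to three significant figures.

Step 1: 5-fold → factor 5
Step 2: 250 μL + 500 μL = 750 μL total → factor 750/250 = 3
Dilution factor through tube #2 = 5 × 3 = 15
[tube #2] = 3.00 μM / 15 = 0.200 μM

0.200 μM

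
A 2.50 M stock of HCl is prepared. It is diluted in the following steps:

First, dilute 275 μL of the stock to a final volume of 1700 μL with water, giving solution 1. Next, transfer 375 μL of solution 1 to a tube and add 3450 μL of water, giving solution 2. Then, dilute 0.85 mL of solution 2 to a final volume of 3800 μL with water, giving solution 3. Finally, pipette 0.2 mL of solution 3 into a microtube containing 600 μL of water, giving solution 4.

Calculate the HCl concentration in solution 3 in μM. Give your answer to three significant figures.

8.87 × 10^3 μM

Step 1: 275 μL brought to 1700 μL → factor 1700/275 = 6.1818
Step 2: 375 μL + 3450 μL = 3825 μL total → factor 3825/375 = 10.2
Step 3: 0.85 mL brought to 3800 μL → factor 3.8/0.85 = 4.4706
Dilution factor through solution 3 = 6.1818 × 10.2 × 4.4706 = 281.89
[solution 3] = 2.50 M / 281.89 = 0.008869 M = 8.87 × 10^3 μM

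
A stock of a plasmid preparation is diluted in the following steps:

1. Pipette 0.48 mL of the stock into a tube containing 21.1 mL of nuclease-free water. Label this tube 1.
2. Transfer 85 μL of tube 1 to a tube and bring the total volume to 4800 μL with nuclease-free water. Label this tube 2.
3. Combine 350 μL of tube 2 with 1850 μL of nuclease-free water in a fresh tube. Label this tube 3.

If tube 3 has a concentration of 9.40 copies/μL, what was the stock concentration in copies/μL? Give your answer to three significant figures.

Step 1: 0.48 mL + 21.1 mL = 21.58 mL total → factor 21.58/0.48 = 44.958
Step 2: 85 μL brought to 4800 μL → factor 4800/85 = 56.471
Step 3: 350 μL + 1850 μL = 2200 μL total → factor 2200/350 = 6.2857
Overall dilution factor = 44.958 × 56.471 × 6.2857 = 15958
Stock = 9.40 copies/μL × 15958 = 1.50 × 10^5 copies/μL

1.50 × 10^5 copies/μL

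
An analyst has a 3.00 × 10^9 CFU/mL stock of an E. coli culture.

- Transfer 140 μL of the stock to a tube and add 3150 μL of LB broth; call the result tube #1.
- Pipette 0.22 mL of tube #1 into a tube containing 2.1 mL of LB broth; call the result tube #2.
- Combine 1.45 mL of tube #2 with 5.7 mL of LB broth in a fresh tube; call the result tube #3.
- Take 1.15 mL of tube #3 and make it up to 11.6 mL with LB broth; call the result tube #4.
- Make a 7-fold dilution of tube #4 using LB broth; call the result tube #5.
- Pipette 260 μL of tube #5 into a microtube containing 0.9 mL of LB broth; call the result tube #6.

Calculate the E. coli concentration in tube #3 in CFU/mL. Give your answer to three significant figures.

Step 1: 140 μL + 3150 μL = 3290 μL total → factor 3290/140 = 23.5
Step 2: 0.22 mL + 2.1 mL = 2.32 mL total → factor 2.32/0.22 = 10.545
Step 3: 1.45 mL + 5.7 mL = 7.15 mL total → factor 7.15/1.45 = 4.931
Dilution factor through tube #3 = 23.5 × 10.545 × 4.931 = 1222
[tube #3] = 3.00 × 10^9 CFU/mL / 1222 = 2.45 × 10^6 CFU/mL

2.45 × 10^6 CFU/mL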